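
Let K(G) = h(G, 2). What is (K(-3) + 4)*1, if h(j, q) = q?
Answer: 6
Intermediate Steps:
K(G) = 2
(K(-3) + 4)*1 = (2 + 4)*1 = 6*1 = 6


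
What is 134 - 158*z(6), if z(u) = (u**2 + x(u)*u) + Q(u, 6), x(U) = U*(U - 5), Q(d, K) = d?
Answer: -12190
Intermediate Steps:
x(U) = U*(-5 + U)
z(u) = u + u**2 + u**2*(-5 + u) (z(u) = (u**2 + (u*(-5 + u))*u) + u = (u**2 + u**2*(-5 + u)) + u = u + u**2 + u**2*(-5 + u))
134 - 158*z(6) = 134 - 948*(1 + 6 + 6*(-5 + 6)) = 134 - 948*(1 + 6 + 6*1) = 134 - 948*(1 + 6 + 6) = 134 - 948*13 = 134 - 158*78 = 134 - 12324 = -12190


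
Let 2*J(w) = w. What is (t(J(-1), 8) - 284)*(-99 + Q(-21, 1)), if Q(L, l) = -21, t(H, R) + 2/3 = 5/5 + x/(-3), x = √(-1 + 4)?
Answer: 34040 + 40*√3 ≈ 34109.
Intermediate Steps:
x = √3 ≈ 1.7320
J(w) = w/2
t(H, R) = ⅓ - √3/3 (t(H, R) = -⅔ + (5/5 + √3/(-3)) = -⅔ + (5*(⅕) + √3*(-⅓)) = -⅔ + (1 - √3/3) = ⅓ - √3/3)
(t(J(-1), 8) - 284)*(-99 + Q(-21, 1)) = ((⅓ - √3/3) - 284)*(-99 - 21) = (-851/3 - √3/3)*(-120) = 34040 + 40*√3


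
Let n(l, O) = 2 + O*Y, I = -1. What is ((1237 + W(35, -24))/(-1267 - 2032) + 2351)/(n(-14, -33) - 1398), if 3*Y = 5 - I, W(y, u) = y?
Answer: -7754677/4823138 ≈ -1.6078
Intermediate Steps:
Y = 2 (Y = (5 - 1*(-1))/3 = (5 + 1)/3 = (⅓)*6 = 2)
n(l, O) = 2 + 2*O (n(l, O) = 2 + O*2 = 2 + 2*O)
((1237 + W(35, -24))/(-1267 - 2032) + 2351)/(n(-14, -33) - 1398) = ((1237 + 35)/(-1267 - 2032) + 2351)/((2 + 2*(-33)) - 1398) = (1272/(-3299) + 2351)/((2 - 66) - 1398) = (1272*(-1/3299) + 2351)/(-64 - 1398) = (-1272/3299 + 2351)/(-1462) = (7754677/3299)*(-1/1462) = -7754677/4823138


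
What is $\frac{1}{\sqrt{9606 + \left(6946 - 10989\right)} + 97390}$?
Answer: $\frac{97390}{9484806537} - \frac{\sqrt{5563}}{9484806537} \approx 1.026 \cdot 10^{-5}$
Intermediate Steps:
$\frac{1}{\sqrt{9606 + \left(6946 - 10989\right)} + 97390} = \frac{1}{\sqrt{9606 - 4043} + 97390} = \frac{1}{\sqrt{5563} + 97390} = \frac{1}{97390 + \sqrt{5563}}$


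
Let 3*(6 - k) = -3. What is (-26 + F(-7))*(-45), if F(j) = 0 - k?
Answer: 1485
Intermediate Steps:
k = 7 (k = 6 - 1/3*(-3) = 6 + 1 = 7)
F(j) = -7 (F(j) = 0 - 1*7 = 0 - 7 = -7)
(-26 + F(-7))*(-45) = (-26 - 7)*(-45) = -33*(-45) = 1485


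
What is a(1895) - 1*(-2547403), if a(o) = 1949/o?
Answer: 4827330634/1895 ≈ 2.5474e+6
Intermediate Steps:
a(1895) - 1*(-2547403) = 1949/1895 - 1*(-2547403) = 1949*(1/1895) + 2547403 = 1949/1895 + 2547403 = 4827330634/1895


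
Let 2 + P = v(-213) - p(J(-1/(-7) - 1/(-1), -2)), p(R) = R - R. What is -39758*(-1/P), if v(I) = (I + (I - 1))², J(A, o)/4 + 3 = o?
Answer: 39758/182327 ≈ 0.21806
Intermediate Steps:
J(A, o) = -12 + 4*o
p(R) = 0
v(I) = (-1 + 2*I)² (v(I) = (I + (-1 + I))² = (-1 + 2*I)²)
P = 182327 (P = -2 + ((-1 + 2*(-213))² - 1*0) = -2 + ((-1 - 426)² + 0) = -2 + ((-427)² + 0) = -2 + (182329 + 0) = -2 + 182329 = 182327)
-39758*(-1/P) = -39758/((-1*182327)) = -39758/(-182327) = -39758*(-1/182327) = 39758/182327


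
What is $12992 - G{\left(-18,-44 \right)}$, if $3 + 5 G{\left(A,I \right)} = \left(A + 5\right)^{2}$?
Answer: $\frac{64794}{5} \approx 12959.0$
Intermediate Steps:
$G{\left(A,I \right)} = - \frac{3}{5} + \frac{\left(5 + A\right)^{2}}{5}$ ($G{\left(A,I \right)} = - \frac{3}{5} + \frac{\left(A + 5\right)^{2}}{5} = - \frac{3}{5} + \frac{\left(5 + A\right)^{2}}{5}$)
$12992 - G{\left(-18,-44 \right)} = 12992 - \left(- \frac{3}{5} + \frac{\left(5 - 18\right)^{2}}{5}\right) = 12992 - \left(- \frac{3}{5} + \frac{\left(-13\right)^{2}}{5}\right) = 12992 - \left(- \frac{3}{5} + \frac{1}{5} \cdot 169\right) = 12992 - \left(- \frac{3}{5} + \frac{169}{5}\right) = 12992 - \frac{166}{5} = \frac{64794}{5}$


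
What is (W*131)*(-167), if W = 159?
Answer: -3478443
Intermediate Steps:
(W*131)*(-167) = (159*131)*(-167) = 20829*(-167) = -3478443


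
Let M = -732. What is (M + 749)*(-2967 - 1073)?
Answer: -68680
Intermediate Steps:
(M + 749)*(-2967 - 1073) = (-732 + 749)*(-2967 - 1073) = 17*(-4040) = -68680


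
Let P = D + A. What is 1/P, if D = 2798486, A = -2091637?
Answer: 1/706849 ≈ 1.4147e-6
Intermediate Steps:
P = 706849 (P = 2798486 - 2091637 = 706849)
1/P = 1/706849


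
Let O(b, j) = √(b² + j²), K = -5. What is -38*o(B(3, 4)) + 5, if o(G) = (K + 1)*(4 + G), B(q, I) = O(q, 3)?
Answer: 613 + 456*√2 ≈ 1257.9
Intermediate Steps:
B(q, I) = √(9 + q²) (B(q, I) = √(q² + 3²) = √(q² + 9) = √(9 + q²))
o(G) = -16 - 4*G (o(G) = (-5 + 1)*(4 + G) = -4*(4 + G) = -16 - 4*G)
-38*o(B(3, 4)) + 5 = -38*(-16 - 4*√(9 + 3²)) + 5 = -38*(-16 - 4*√(9 + 9)) + 5 = -38*(-16 - 12*√2) + 5 = (608 + 456*√2) + 5 = 613 + 456*√2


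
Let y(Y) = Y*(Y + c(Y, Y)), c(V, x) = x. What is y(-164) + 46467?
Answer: 100259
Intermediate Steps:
y(Y) = 2*Y² (y(Y) = Y*(Y + Y) = Y*(2*Y) = 2*Y²)
y(-164) + 46467 = 2*(-164)² + 46467 = 2*26896 + 46467 = 53792 + 46467 = 100259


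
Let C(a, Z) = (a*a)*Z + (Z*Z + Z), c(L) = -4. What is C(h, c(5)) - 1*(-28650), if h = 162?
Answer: -76314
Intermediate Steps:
C(a, Z) = Z + Z² + Z*a² (C(a, Z) = a²*Z + (Z² + Z) = Z*a² + (Z + Z²) = Z + Z² + Z*a²)
C(h, c(5)) - 1*(-28650) = -4*(1 - 4 + 162²) - 1*(-28650) = -4*(1 - 4 + 26244) + 28650 = -4*26241 + 28650 = -104964 + 28650 = -76314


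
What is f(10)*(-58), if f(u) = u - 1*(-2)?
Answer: -696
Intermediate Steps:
f(u) = 2 + u (f(u) = u + 2 = 2 + u)
f(10)*(-58) = (2 + 10)*(-58) = 12*(-58) = -696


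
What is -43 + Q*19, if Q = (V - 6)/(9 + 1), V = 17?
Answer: -221/10 ≈ -22.100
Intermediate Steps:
Q = 11/10 (Q = (17 - 6)/(9 + 1) = 11/10 ≈ 1.1000)
-43 + Q*19 = -43 + (11/10)*19 = -43 + 209/10 = -221/10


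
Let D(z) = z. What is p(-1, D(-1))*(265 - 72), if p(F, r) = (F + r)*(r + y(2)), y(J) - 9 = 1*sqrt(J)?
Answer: -3088 - 386*sqrt(2) ≈ -3633.9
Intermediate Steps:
y(J) = 9 + sqrt(J) (y(J) = 9 + 1*sqrt(J) = 9 + sqrt(J))
p(F, r) = (F + r)*(9 + r + sqrt(2)) (p(F, r) = (F + r)*(r + (9 + sqrt(2))) = (F + r)*(9 + r + sqrt(2)))
p(-1, D(-1))*(265 - 72) = ((-1)**2 - 1*(-1) - (9 + sqrt(2)) - (9 + sqrt(2)))*(265 - 72) = (1 + 1 + (-9 - sqrt(2)) + (-9 - sqrt(2)))*193 = (-16 - 2*sqrt(2))*193 = -3088 - 386*sqrt(2)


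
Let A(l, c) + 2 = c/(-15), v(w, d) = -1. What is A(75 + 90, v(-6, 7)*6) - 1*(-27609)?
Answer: 138037/5 ≈ 27607.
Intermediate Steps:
A(l, c) = -2 - c/15 (A(l, c) = -2 + c/(-15) = -2 + c*(-1/15) = -2 - c/15)
A(75 + 90, v(-6, 7)*6) - 1*(-27609) = (-2 - (-1)*6/15) - 1*(-27609) = (-2 - 1/15*(-6)) + 27609 = (-2 + 2/5) + 27609 = -8/5 + 27609 = 138037/5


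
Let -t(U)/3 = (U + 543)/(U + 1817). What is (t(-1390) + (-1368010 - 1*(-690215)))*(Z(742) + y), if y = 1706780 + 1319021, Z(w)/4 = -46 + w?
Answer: -125217246598220/61 ≈ -2.0527e+12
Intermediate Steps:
Z(w) = -184 + 4*w (Z(w) = 4*(-46 + w) = -184 + 4*w)
t(U) = -3*(543 + U)/(1817 + U) (t(U) = -3*(U + 543)/(U + 1817) = -3*(543 + U)/(1817 + U))
y = 3025801
(t(-1390) + (-1368010 - 1*(-690215)))*(Z(742) + y) = (3*(-543 - 1*(-1390))/(1817 - 1390) + (-1368010 - 1*(-690215)))*((-184 + 4*742) + 3025801) = (3*(-543 + 1390)/427 + (-1368010 + 690215))*((-184 + 2968) + 3025801) = (3*(1/427)*847 - 677795)*(2784 + 3025801) = (363/61 - 677795)*3028585 = -41345132/61*3028585 = -125217246598220/61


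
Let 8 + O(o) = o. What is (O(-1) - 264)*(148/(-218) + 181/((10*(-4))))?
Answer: 6194097/4360 ≈ 1420.7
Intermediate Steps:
O(o) = -8 + o
(O(-1) - 264)*(148/(-218) + 181/((10*(-4)))) = ((-8 - 1) - 264)*(148/(-218) + 181/((10*(-4)))) = (-9 - 264)*(148*(-1/218) + 181/(-40)) = -273*(-74/109 + 181*(-1/40)) = -273*(-74/109 - 181/40) = -273*(-22689/4360) = 6194097/4360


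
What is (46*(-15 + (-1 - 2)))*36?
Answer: -29808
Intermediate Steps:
(46*(-15 + (-1 - 2)))*36 = (46*(-15 - 3))*36 = (46*(-18))*36 = -828*36 = -29808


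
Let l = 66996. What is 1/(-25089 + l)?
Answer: 1/41907 ≈ 2.3862e-5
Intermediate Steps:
1/(-25089 + l) = 1/(-25089 + 66996) = 1/41907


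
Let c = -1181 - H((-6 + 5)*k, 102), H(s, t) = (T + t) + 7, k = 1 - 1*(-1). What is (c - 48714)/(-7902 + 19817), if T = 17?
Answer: -50021/11915 ≈ -4.1982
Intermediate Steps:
k = 2 (k = 1 + 1 = 2)
H(s, t) = 24 + t (H(s, t) = (17 + t) + 7 = 24 + t)
c = -1307 (c = -1181 - (24 + 102) = -1181 - 1*126 = -1181 - 126 = -1307)
(c - 48714)/(-7902 + 19817) = (-1307 - 48714)/(-7902 + 19817) = -50021/11915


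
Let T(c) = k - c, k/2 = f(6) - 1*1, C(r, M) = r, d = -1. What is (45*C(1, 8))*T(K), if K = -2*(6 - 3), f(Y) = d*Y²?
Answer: -3060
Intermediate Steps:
f(Y) = -Y²
K = -6 (K = -2*3 = -6)
k = -74 (k = 2*(-1*6² - 1*1) = 2*(-1*36 - 1) = 2*(-36 - 1) = 2*(-37) = -74)
T(c) = -74 - c
(45*C(1, 8))*T(K) = (45*1)*(-74 - 1*(-6)) = 45*(-74 + 6) = 45*(-68) = -3060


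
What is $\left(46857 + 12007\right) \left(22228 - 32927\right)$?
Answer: $-629785936$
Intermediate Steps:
$\left(46857 + 12007\right) \left(22228 - 32927\right) = 58864 \left(-10699\right) = -629785936$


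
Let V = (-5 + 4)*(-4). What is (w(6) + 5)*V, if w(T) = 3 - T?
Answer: 8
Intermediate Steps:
V = 4 (V = -1*(-4) = 4)
(w(6) + 5)*V = ((3 - 1*6) + 5)*4 = ((3 - 6) + 5)*4 = (-3 + 5)*4 = 2*4 = 8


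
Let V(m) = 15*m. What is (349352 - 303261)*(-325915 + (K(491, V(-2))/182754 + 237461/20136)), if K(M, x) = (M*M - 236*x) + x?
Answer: -708677177633810075/47178648 ≈ -1.5021e+10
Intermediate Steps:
K(M, x) = M² - 235*x (K(M, x) = (M² - 236*x) + x = M² - 235*x)
(349352 - 303261)*(-325915 + (K(491, V(-2))/182754 + 237461/20136)) = (349352 - 303261)*(-325915 + ((491² - 3525*(-2))/182754 + 237461/20136)) = 46091*(-325915 + ((241081 - 235*(-30))*(1/182754) + 237461*(1/20136))) = 46091*(-325915 + ((241081 + 7050)*(1/182754) + 237461/20136)) = 46091*(-325915 + (248131*(1/182754) + 237461/20136)) = 46091*(-325915 + (19087/14058 + 237461/20136)) = 46091*(-325915 + 620427095/47178648) = 46091*(-15375608635825/47178648) = -708677177633810075/47178648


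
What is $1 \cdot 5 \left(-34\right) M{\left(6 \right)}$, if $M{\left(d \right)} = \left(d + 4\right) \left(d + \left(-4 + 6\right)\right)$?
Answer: $-13600$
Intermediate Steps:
$M{\left(d \right)} = \left(2 + d\right) \left(4 + d\right)$ ($M{\left(d \right)} = \left(4 + d\right) \left(d + 2\right) = \left(4 + d\right) \left(2 + d\right) = \left(2 + d\right) \left(4 + d\right)$)
$1 \cdot 5 \left(-34\right) M{\left(6 \right)} = 1 \cdot 5 \left(-34\right) \left(8 + 6^{2} + 6 \cdot 6\right) = 5 \left(-34\right) \left(8 + 36 + 36\right) = \left(-170\right) 80 = -13600$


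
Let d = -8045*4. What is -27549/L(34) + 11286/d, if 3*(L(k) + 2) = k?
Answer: -664974117/225260 ≈ -2952.0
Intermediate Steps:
L(k) = -2 + k/3
d = -32180
-27549/L(34) + 11286/d = -27549/(-2 + (1/3)*34) + 11286/(-32180) = -27549/(-2 + 34/3) + 11286*(-1/32180) = -27549/28/3 - 5643/16090 = -27549*3/28 - 5643/16090 = -82647/28 - 5643/16090 = -664974117/225260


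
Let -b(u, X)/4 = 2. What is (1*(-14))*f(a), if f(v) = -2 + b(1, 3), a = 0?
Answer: 140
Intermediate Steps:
b(u, X) = -8 (b(u, X) = -4*2 = -8)
f(v) = -10 (f(v) = -2 - 8 = -10)
(1*(-14))*f(a) = (1*(-14))*(-10) = -14*(-10) = 140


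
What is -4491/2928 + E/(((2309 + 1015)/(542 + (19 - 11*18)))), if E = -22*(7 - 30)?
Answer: 14524475/270352 ≈ 53.724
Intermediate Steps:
E = 506 (E = -22*(-23) = 506)
-4491/2928 + E/(((2309 + 1015)/(542 + (19 - 11*18)))) = -4491/2928 + 506/(((2309 + 1015)/(542 + (19 - 11*18)))) = -4491*1/2928 + 506/((3324/(542 + (19 - 198)))) = -1497/976 + 506/((3324/(542 - 179))) = -1497/976 + 506/((3324/363)) = -1497/976 + 506/((3324*(1/363))) = -1497/976 + 506/(1108/121) = -1497/976 + 506*(121/1108) = -1497/976 + 30613/554 = 14524475/270352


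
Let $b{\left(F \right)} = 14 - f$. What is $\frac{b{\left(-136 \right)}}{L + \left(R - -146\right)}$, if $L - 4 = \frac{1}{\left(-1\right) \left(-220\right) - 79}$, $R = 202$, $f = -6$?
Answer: $\frac{2820}{49633} \approx 0.056817$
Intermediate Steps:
$b{\left(F \right)} = 20$ ($b{\left(F \right)} = 14 - -6 = 14 + 6 = 20$)
$L = \frac{565}{141}$ ($L = 4 + \frac{1}{\left(-1\right) \left(-220\right) - 79} = 4 + \frac{1}{220 - 79} = 4 + \frac{1}{141} = \frac{565}{141} \approx 4.0071$)
$\frac{b{\left(-136 \right)}}{L + \left(R - -146\right)} = \frac{20}{\frac{565}{141} + \left(202 - -146\right)} = \frac{20}{\frac{565}{141} + \left(202 + 146\right)} = \frac{20}{\frac{565}{141} + 348} = \frac{20}{\frac{49633}{141}} = 20 \cdot \frac{141}{49633} = \frac{2820}{49633}$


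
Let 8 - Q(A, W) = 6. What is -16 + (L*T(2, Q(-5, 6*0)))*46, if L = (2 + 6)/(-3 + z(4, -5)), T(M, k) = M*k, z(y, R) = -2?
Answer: -1552/5 ≈ -310.40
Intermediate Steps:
Q(A, W) = 2 (Q(A, W) = 8 - 1*6 = 8 - 6 = 2)
L = -8/5 (L = (2 + 6)/(-3 - 2) = 8/(-5) = 8*(-⅕) = -8/5 ≈ -1.6000)
-16 + (L*T(2, Q(-5, 6*0)))*46 = -16 - 16*2/5*46 = -16 - 8/5*4*46 = -16 - 32/5*46 = -16 - 1472/5 = -1552/5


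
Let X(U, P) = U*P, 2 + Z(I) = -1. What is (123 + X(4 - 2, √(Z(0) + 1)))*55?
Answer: 6765 + 110*I*√2 ≈ 6765.0 + 155.56*I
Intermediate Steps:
Z(I) = -3 (Z(I) = -2 - 1 = -3)
X(U, P) = P*U
(123 + X(4 - 2, √(Z(0) + 1)))*55 = (123 + √(-3 + 1)*(4 - 2))*55 = (123 + √(-2)*2)*55 = (123 + (I*√2)*2)*55 = (123 + 2*I*√2)*55 = 6765 + 110*I*√2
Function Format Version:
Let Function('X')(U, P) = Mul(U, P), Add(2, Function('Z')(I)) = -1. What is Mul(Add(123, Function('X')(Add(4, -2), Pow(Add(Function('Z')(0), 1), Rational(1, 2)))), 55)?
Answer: Add(6765, Mul(110, I, Pow(2, Rational(1, 2)))) ≈ Add(6765.0, Mul(155.56, I))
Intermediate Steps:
Function('Z')(I) = -3 (Function('Z')(I) = Add(-2, -1) = -3)
Function('X')(U, P) = Mul(P, U)
Mul(Add(123, Function('X')(Add(4, -2), Pow(Add(Function('Z')(0), 1), Rational(1, 2)))), 55) = Mul(Add(123, Mul(Pow(Add(-3, 1), Rational(1, 2)), Add(4, -2))), 55) = Mul(Add(123, Mul(Pow(-2, Rational(1, 2)), 2)), 55) = Mul(Add(123, Mul(Mul(I, Pow(2, Rational(1, 2))), 2)), 55) = Mul(Add(123, Mul(2, I, Pow(2, Rational(1, 2)))), 55) = Add(6765, Mul(110, I, Pow(2, Rational(1, 2))))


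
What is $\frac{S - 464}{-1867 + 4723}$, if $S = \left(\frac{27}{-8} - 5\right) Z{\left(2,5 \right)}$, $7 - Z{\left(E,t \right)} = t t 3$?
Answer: $\frac{211}{5712} \approx 0.03694$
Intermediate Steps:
$Z{\left(E,t \right)} = 7 - 3 t^{2}$ ($Z{\left(E,t \right)} = 7 - t t 3 = 7 - t^{2} \cdot 3 = 7 - 3 t^{2}$)
$S = \frac{1139}{2}$ ($S = \left(\frac{27}{-8} - 5\right) \left(7 - 3 \cdot 5^{2}\right) = \left(27 \left(- \frac{1}{8}\right) - 5\right) \left(7 - 75\right) = \left(- \frac{27}{8} - 5\right) \left(7 - 75\right) = \left(- \frac{67}{8}\right) \left(-68\right) = \frac{1139}{2} \approx 569.5$)
$\frac{S - 464}{-1867 + 4723} = \frac{\frac{1139}{2} - 464}{-1867 + 4723} = \frac{211}{2 \cdot 2856} = \frac{211}{2} \cdot \frac{1}{2856} = \frac{211}{5712}$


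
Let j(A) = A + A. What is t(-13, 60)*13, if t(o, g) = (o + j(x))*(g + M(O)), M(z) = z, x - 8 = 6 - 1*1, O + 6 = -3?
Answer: 8619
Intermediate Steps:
O = -9 (O = -6 - 3 = -9)
x = 13 (x = 8 + (6 - 1*1) = 8 + (6 - 1) = 8 + 5 = 13)
j(A) = 2*A
t(o, g) = (-9 + g)*(26 + o) (t(o, g) = (o + 2*13)*(g - 9) = (o + 26)*(-9 + g) = (26 + o)*(-9 + g) = (-9 + g)*(26 + o))
t(-13, 60)*13 = (-234 - 9*(-13) + 26*60 + 60*(-13))*13 = (-234 + 117 + 1560 - 780)*13 = 663*13 = 8619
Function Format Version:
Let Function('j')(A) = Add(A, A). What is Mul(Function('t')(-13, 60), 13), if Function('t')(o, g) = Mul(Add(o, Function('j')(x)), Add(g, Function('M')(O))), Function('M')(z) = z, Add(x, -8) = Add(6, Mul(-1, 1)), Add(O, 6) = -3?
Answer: 8619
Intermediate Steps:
O = -9 (O = Add(-6, -3) = -9)
x = 13 (x = Add(8, Add(6, Mul(-1, 1))) = Add(8, Add(6, -1)) = Add(8, 5) = 13)
Function('j')(A) = Mul(2, A)
Function('t')(o, g) = Mul(Add(-9, g), Add(26, o)) (Function('t')(o, g) = Mul(Add(o, Mul(2, 13)), Add(g, -9)) = Mul(Add(o, 26), Add(-9, g)) = Mul(Add(26, o), Add(-9, g)) = Mul(Add(-9, g), Add(26, o)))
Mul(Function('t')(-13, 60), 13) = Mul(Add(-234, Mul(-9, -13), Mul(26, 60), Mul(60, -13)), 13) = Mul(Add(-234, 117, 1560, -780), 13) = Mul(663, 13) = 8619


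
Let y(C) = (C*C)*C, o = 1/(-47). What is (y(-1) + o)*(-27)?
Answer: 1296/47 ≈ 27.574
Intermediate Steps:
o = -1/47 ≈ -0.021277
y(C) = C³ (y(C) = C²*C = C³)
(y(-1) + o)*(-27) = ((-1)³ - 1/47)*(-27) = (-1 - 1/47)*(-27) = -48/47*(-27) = 1296/47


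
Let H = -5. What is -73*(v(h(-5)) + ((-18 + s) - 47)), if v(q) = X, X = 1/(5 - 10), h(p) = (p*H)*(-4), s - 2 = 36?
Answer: 9928/5 ≈ 1985.6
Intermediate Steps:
s = 38 (s = 2 + 36 = 38)
h(p) = 20*p (h(p) = (p*(-5))*(-4) = -5*p*(-4) = 20*p)
X = -1/5 (X = 1/(-5) = -1/5 ≈ -0.20000)
v(q) = -1/5
-73*(v(h(-5)) + ((-18 + s) - 47)) = -73*(-1/5 + ((-18 + 38) - 47)) = -73*(-1/5 + (20 - 47)) = -73*(-1/5 - 27) = -73*(-136/5) = 9928/5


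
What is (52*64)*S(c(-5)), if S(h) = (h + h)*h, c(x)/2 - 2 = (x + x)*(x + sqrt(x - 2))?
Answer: 53354496 - 27688960*I*sqrt(7) ≈ 5.3354e+7 - 7.3258e+7*I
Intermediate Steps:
c(x) = 4 + 4*x*(x + sqrt(-2 + x)) (c(x) = 4 + 2*((x + x)*(x + sqrt(x - 2))) = 4 + 2*((2*x)*(x + sqrt(-2 + x))) = 4 + 2*(2*x*(x + sqrt(-2 + x))) = 4 + 4*x*(x + sqrt(-2 + x)))
S(h) = 2*h**2 (S(h) = (2*h)*h = 2*h**2)
(52*64)*S(c(-5)) = (52*64)*(2*(4 + 4*(-5)**2 + 4*(-5)*sqrt(-2 - 5))**2) = 3328*(2*(4 + 4*25 + 4*(-5)*sqrt(-7))**2) = 3328*(2*(4 + 100 + 4*(-5)*(I*sqrt(7)))**2) = 3328*(2*(4 + 100 - 20*I*sqrt(7))**2) = 3328*(2*(104 - 20*I*sqrt(7))**2) = 6656*(104 - 20*I*sqrt(7))**2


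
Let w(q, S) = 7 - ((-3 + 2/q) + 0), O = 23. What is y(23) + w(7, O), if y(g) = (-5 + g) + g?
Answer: 355/7 ≈ 50.714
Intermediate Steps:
y(g) = -5 + 2*g
w(q, S) = 10 - 2/q (w(q, S) = 7 - (-3 + 2/q) = 7 + (3 - 2/q) = 10 - 2/q)
y(23) + w(7, O) = (-5 + 2*23) + (10 - 2/7) = (-5 + 46) + (10 - 2*⅐) = 41 + (10 - 2/7) = 41 + 68/7 = 355/7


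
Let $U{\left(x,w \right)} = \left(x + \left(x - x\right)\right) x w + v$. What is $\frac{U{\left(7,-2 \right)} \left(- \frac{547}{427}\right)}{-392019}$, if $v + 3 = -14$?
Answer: $- \frac{62905}{167392113} \approx -0.00037579$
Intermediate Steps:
$v = -17$ ($v = -3 - 14 = -17$)
$U{\left(x,w \right)} = -17 + w x^{2}$ ($U{\left(x,w \right)} = \left(x + \left(x - x\right)\right) x w - 17 = \left(x + 0\right) x w - 17 = x x w - 17 = x^{2} w - 17 = w x^{2} - 17 = -17 + w x^{2}$)
$\frac{U{\left(7,-2 \right)} \left(- \frac{547}{427}\right)}{-392019} = \frac{\left(-17 - 2 \cdot 7^{2}\right) \left(- \frac{547}{427}\right)}{-392019} = \left(-17 - 98\right) \left(\left(-547\right) \frac{1}{427}\right) \left(- \frac{1}{392019}\right) = \left(-17 - 98\right) \left(- \frac{547}{427}\right) \left(- \frac{1}{392019}\right) = \left(-115\right) \left(- \frac{547}{427}\right) \left(- \frac{1}{392019}\right) = \frac{62905}{427} \left(- \frac{1}{392019}\right) = - \frac{62905}{167392113}$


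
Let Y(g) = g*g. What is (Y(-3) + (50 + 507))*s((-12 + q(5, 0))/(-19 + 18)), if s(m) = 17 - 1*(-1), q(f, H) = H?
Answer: 10188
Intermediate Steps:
Y(g) = g²
s(m) = 18 (s(m) = 17 + 1 = 18)
(Y(-3) + (50 + 507))*s((-12 + q(5, 0))/(-19 + 18)) = ((-3)² + (50 + 507))*18 = (9 + 557)*18 = 566*18 = 10188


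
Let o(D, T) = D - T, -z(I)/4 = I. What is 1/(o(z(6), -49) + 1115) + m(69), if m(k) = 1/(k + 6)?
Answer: 27/1900 ≈ 0.014211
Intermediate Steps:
z(I) = -4*I
m(k) = 1/(6 + k)
1/(o(z(6), -49) + 1115) + m(69) = 1/((-4*6 - 1*(-49)) + 1115) + 1/(6 + 69) = 1/((-24 + 49) + 1115) + 1/75 = 1/(25 + 1115) + 1/75 = 1/1140 + 1/75 = 27/1900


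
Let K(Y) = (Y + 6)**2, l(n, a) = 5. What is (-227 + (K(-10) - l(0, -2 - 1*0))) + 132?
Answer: -84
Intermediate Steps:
K(Y) = (6 + Y)**2
(-227 + (K(-10) - l(0, -2 - 1*0))) + 132 = (-227 + ((6 - 10)**2 - 1*5)) + 132 = (-227 + ((-4)**2 - 5)) + 132 = (-227 + (16 - 5)) + 132 = (-227 + 11) + 132 = -216 + 132 = -84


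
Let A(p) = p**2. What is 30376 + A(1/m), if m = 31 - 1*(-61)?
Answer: 257102465/8464 ≈ 30376.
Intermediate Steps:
m = 92 (m = 31 + 61 = 92)
30376 + A(1/m) = 30376 + (1/92)**2 = 30376 + 1/8464 = 257102465/8464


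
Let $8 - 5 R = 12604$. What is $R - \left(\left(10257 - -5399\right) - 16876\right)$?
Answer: $- \frac{6496}{5} \approx -1299.2$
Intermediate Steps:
$R = - \frac{12596}{5}$ ($R = \frac{8}{5} - \frac{12604}{5} = - \frac{12596}{5} \approx -2519.2$)
$R - \left(\left(10257 - -5399\right) - 16876\right) = - \frac{12596}{5} - \left(\left(10257 - -5399\right) - 16876\right) = - \frac{12596}{5} - \left(\left(10257 + 5399\right) - 16876\right) = - \frac{12596}{5} - \left(15656 - 16876\right) = - \frac{12596}{5} - -1220 = - \frac{12596}{5} + 1220 = - \frac{6496}{5}$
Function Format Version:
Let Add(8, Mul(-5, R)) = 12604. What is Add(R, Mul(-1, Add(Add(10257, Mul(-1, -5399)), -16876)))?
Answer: Rational(-6496, 5) ≈ -1299.2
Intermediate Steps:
R = Rational(-12596, 5) (R = Add(Rational(8, 5), Mul(Rational(-1, 5), 12604)) = Add(Rational(8, 5), Rational(-12604, 5)) = Rational(-12596, 5) ≈ -2519.2)
Add(R, Mul(-1, Add(Add(10257, Mul(-1, -5399)), -16876))) = Add(Rational(-12596, 5), Mul(-1, Add(Add(10257, Mul(-1, -5399)), -16876))) = Add(Rational(-12596, 5), Mul(-1, Add(Add(10257, 5399), -16876))) = Add(Rational(-12596, 5), Mul(-1, Add(15656, -16876))) = Add(Rational(-12596, 5), Mul(-1, -1220)) = Add(Rational(-12596, 5), 1220) = Rational(-6496, 5)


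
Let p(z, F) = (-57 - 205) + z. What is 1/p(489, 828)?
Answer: 1/227 ≈ 0.0044053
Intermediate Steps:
p(z, F) = -262 + z
1/p(489, 828) = 1/(-262 + 489) = 1/227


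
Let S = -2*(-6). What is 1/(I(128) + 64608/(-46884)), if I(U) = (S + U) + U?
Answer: 3907/1041692 ≈ 0.0037506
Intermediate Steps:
S = 12
I(U) = 12 + 2*U (I(U) = (12 + U) + U = 12 + 2*U)
1/(I(128) + 64608/(-46884)) = 1/((12 + 2*128) + 64608/(-46884)) = 1/((12 + 256) + 64608*(-1/46884)) = 1/(268 - 5384/3907) = 1/(1041692/3907) = 3907/1041692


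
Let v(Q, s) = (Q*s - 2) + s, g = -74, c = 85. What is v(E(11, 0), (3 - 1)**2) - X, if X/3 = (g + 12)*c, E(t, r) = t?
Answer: 15856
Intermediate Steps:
X = -15810 (X = 3*((-74 + 12)*85) = 3*(-62*85) = 3*(-5270) = -15810)
v(Q, s) = -2 + s + Q*s (v(Q, s) = (-2 + Q*s) + s = -2 + s + Q*s)
v(E(11, 0), (3 - 1)**2) - X = (-2 + (3 - 1)**2 + 11*(3 - 1)**2) - 1*(-15810) = (-2 + 2**2 + 11*2**2) + 15810 = (-2 + 4 + 11*4) + 15810 = (-2 + 4 + 44) + 15810 = 46 + 15810 = 15856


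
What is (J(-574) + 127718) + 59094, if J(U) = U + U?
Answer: 185664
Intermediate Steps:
J(U) = 2*U
(J(-574) + 127718) + 59094 = (2*(-574) + 127718) + 59094 = (-1148 + 127718) + 59094 = 126570 + 59094 = 185664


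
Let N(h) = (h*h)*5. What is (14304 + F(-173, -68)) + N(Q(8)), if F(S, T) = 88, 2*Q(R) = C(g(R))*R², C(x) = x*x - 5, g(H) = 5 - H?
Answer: 96312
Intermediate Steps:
C(x) = -5 + x² (C(x) = x² - 5 = -5 + x²)
Q(R) = R²*(-5 + (5 - R)²)/2 (Q(R) = ((-5 + (5 - R)²)*R²)/2 = (R²*(-5 + (5 - R)²))/2 = R²*(-5 + (5 - R)²)/2)
N(h) = 5*h² (N(h) = h²*5 = 5*h²)
(14304 + F(-173, -68)) + N(Q(8)) = (14304 + 88) + 5*((½)*8²*(-5 + (-5 + 8)²))² = 14392 + 5*((½)*64*(-5 + 3²))² = 14392 + 5*((½)*64*(-5 + 9))² = 14392 + 5*((½)*64*4)² = 14392 + 5*128² = 14392 + 5*16384 = 14392 + 81920 = 96312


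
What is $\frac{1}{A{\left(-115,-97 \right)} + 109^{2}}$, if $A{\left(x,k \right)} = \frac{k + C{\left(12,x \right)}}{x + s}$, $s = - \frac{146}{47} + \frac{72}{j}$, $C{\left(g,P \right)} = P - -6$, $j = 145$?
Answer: $\frac{801511}{9524156081} \approx 8.4156 \cdot 10^{-5}$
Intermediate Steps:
$C{\left(g,P \right)} = 6 + P$ ($C{\left(g,P \right)} = P + 6 = 6 + P$)
$s = - \frac{17786}{6815}$ ($s = - \frac{146}{47} + \frac{72}{145} = - \frac{17786}{6815} \approx -2.6098$)
$A{\left(x,k \right)} = \frac{6 + k + x}{- \frac{17786}{6815} + x}$ ($A{\left(x,k \right)} = \frac{k + \left(6 + x\right)}{x - \frac{17786}{6815}} = \frac{6 + k + x}{- \frac{17786}{6815} + x}$)
$\frac{1}{A{\left(-115,-97 \right)} + 109^{2}} = \frac{1}{\frac{6815 \left(6 - 97 - 115\right)}{-17786 + 6815 \left(-115\right)} + 109^{2}} = \frac{1}{6815 \frac{1}{-17786 - 783725} \left(-206\right) + 11881} = \frac{1}{6815 \frac{1}{-801511} \left(-206\right) + 11881} = \frac{1}{6815 \left(- \frac{1}{801511}\right) \left(-206\right) + 11881} = \frac{1}{\frac{1403890}{801511} + 11881} = \frac{1}{\frac{9524156081}{801511}} = \frac{801511}{9524156081}$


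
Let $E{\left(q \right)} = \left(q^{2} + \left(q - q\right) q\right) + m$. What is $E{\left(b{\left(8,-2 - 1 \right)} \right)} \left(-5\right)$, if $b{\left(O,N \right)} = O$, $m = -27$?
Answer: $-185$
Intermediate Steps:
$E{\left(q \right)} = -27 + q^{2}$ ($E{\left(q \right)} = \left(q^{2} + \left(q - q\right) q\right) - 27 = \left(q^{2} + 0 q\right) - 27 = \left(q^{2} + 0\right) - 27 = q^{2} - 27 = -27 + q^{2}$)
$E{\left(b{\left(8,-2 - 1 \right)} \right)} \left(-5\right) = \left(-27 + 8^{2}\right) \left(-5\right) = \left(-27 + 64\right) \left(-5\right) = 37 \left(-5\right) = -185$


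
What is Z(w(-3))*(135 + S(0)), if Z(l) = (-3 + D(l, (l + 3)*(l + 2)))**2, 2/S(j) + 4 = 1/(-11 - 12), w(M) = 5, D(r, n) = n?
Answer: 35137781/93 ≈ 3.7783e+5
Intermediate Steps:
S(j) = -46/93 (S(j) = 2/(-4 + 1/(-11 - 12)) = 2/(-4 + 1/(-23)) = 2/(-4 - 1/23) = 2/(-93/23) = 2*(-23/93) = -46/93)
Z(l) = (-3 + (2 + l)*(3 + l))**2 (Z(l) = (-3 + (l + 3)*(l + 2))**2 = (-3 + (3 + l)*(2 + l))**2 = (-3 + (2 + l)*(3 + l))**2)
Z(w(-3))*(135 + S(0)) = (3 + 5**2 + 5*5)**2*(135 - 46/93) = (3 + 25 + 25)**2*(12509/93) = 53**2*(12509/93) = 2809*(12509/93) = 35137781/93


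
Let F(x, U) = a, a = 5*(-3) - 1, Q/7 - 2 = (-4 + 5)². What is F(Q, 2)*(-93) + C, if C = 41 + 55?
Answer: 1584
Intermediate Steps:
C = 96
Q = 21 (Q = 14 + 7*(-4 + 5)² = 14 + 7*1² = 14 + 7*1 = 14 + 7 = 21)
a = -16 (a = -15 - 1 = -16)
F(x, U) = -16
F(Q, 2)*(-93) + C = -16*(-93) + 96 = 1488 + 96 = 1584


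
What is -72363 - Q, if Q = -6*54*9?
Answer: -69447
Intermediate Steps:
Q = -2916 (Q = -324*9 = -2916)
-72363 - Q = -72363 - 1*(-2916) = -72363 + 2916 = -69447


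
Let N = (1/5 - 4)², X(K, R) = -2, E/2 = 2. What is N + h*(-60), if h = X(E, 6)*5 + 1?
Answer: 13861/25 ≈ 554.44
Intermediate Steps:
E = 4 (E = 2*2 = 4)
h = -9 (h = -2*5 + 1 = -10 + 1 = -9)
N = 361/25 (N = (1*(⅕) - 4)² = (⅕ - 4)² = (-19/5)² = 361/25 ≈ 14.440)
N + h*(-60) = 361/25 - 9*(-60) = 361/25 + 540 = 13861/25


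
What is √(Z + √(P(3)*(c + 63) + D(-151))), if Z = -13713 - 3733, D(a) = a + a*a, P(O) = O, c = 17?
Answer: √(-17446 + √22890) ≈ 131.51*I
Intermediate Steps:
D(a) = a + a²
Z = -17446
√(Z + √(P(3)*(c + 63) + D(-151))) = √(-17446 + √(3*(17 + 63) - 151*(1 - 151))) = √(-17446 + √(3*80 - 151*(-150))) = √(-17446 + √(240 + 22650)) = √(-17446 + √22890)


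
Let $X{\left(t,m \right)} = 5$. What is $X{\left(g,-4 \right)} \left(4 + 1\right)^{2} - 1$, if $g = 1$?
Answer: $124$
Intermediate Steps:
$X{\left(g,-4 \right)} \left(4 + 1\right)^{2} - 1 = 5 \left(4 + 1\right)^{2} - 1 = 5 \cdot 5^{2} - 1 = 5 \cdot 25 - 1 = 125 - 1 = 124$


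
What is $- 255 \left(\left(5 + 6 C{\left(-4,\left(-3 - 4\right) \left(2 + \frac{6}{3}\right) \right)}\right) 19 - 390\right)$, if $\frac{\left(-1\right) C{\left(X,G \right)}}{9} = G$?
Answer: $-7250415$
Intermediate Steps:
$C{\left(X,G \right)} = - 9 G$
$- 255 \left(\left(5 + 6 C{\left(-4,\left(-3 - 4\right) \left(2 + \frac{6}{3}\right) \right)}\right) 19 - 390\right) = - 255 \left(\left(5 + 6 \left(- 9 \left(-3 - 4\right) \left(2 + \frac{6}{3}\right)\right)\right) 19 - 390\right) = - 255 \left(\left(5 + 6 \left(- 9 \left(- 7 \left(2 + 6 \cdot \frac{1}{3}\right)\right)\right)\right) 19 - 390\right) = - 255 \left(\left(5 + 6 \left(- 9 \left(- 7 \left(2 + 2\right)\right)\right)\right) 19 - 390\right) = - 255 \left(\left(5 + 6 \left(- 9 \left(\left(-7\right) 4\right)\right)\right) 19 - 390\right) = - 255 \left(\left(5 + 6 \left(\left(-9\right) \left(-28\right)\right)\right) 19 - 390\right) = - 255 \left(\left(5 + 6 \cdot 252\right) 19 - 390\right) = - 255 \left(\left(5 + 1512\right) 19 - 390\right) = - 255 \left(1517 \cdot 19 - 390\right) = - 255 \left(28823 - 390\right) = \left(-255\right) 28433 = -7250415$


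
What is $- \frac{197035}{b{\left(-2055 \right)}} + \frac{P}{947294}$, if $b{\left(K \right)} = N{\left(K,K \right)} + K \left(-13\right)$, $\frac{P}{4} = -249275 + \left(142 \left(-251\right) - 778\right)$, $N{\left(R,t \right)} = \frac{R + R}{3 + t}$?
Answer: $- \frac{7427615162288}{865562894621} \approx -8.5813$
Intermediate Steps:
$N{\left(R,t \right)} = \frac{2 R}{3 + t}$
$P = -1142780$ ($P = 4 \left(-249275 + \left(142 \left(-251\right) - 778\right)\right) = 4 \left(-249275 - 36420\right) = 4 \left(-285695\right) = -1142780$)
$b{\left(K \right)} = - 13 K + \frac{2 K}{3 + K}$ ($b{\left(K \right)} = \frac{2 K}{3 + K} + K \left(-13\right) = \frac{2 K}{3 + K} - 13 K = - 13 K + \frac{2 K}{3 + K}$)
$- \frac{197035}{b{\left(-2055 \right)}} + \frac{P}{947294} = - \frac{197035}{\left(-2055\right) \frac{1}{3 - 2055} \left(-37 - -26715\right)} - \frac{1142780}{947294} = - \frac{197035}{\left(-2055\right) \frac{1}{-2052} \left(-37 + 26715\right)} - \frac{571390}{473647} = - \frac{197035}{\left(-2055\right) \left(- \frac{1}{2052}\right) 26678} - \frac{571390}{473647} = - \frac{197035}{\frac{9137215}{342}} - \frac{571390}{473647} = \left(-197035\right) \frac{342}{9137215} - \frac{571390}{473647} = - \frac{13477194}{1827443} - \frac{571390}{473647} = - \frac{7427615162288}{865562894621}$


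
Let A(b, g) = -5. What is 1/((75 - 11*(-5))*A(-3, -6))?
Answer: -1/650 ≈ -0.0015385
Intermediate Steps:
1/((75 - 11*(-5))*A(-3, -6)) = 1/((75 - 11*(-5))*(-5)) = 1/((75 + 55)*(-5)) = 1/(130*(-5)) = 1/(-650) = -1/650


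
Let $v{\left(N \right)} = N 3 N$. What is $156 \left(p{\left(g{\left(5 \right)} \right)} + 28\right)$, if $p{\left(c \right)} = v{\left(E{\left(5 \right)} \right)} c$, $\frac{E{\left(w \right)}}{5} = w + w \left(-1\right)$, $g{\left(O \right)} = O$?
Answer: $4368$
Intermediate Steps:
$E{\left(w \right)} = 0$ ($E{\left(w \right)} = 5 \left(w + w \left(-1\right)\right) = 5 \left(w - w\right) = 5 \cdot 0 = 0$)
$v{\left(N \right)} = 3 N^{2}$ ($v{\left(N \right)} = 3 N N = 3 N^{2}$)
$p{\left(c \right)} = 0$ ($p{\left(c \right)} = 3 \cdot 0^{2} c = 3 \cdot 0 c = 0 c = 0$)
$156 \left(p{\left(g{\left(5 \right)} \right)} + 28\right) = 156 \left(0 + 28\right) = 156 \cdot 28 = 4368$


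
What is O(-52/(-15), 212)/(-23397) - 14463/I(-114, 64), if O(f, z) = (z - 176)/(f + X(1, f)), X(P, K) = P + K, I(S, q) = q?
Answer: -13422847023/59397184 ≈ -225.98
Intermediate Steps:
X(P, K) = K + P
O(f, z) = (-176 + z)/(1 + 2*f) (O(f, z) = (z - 176)/(f + (f + 1)) = (-176 + z)/(f + (1 + f)) = (-176 + z)/(1 + 2*f))
O(-52/(-15), 212)/(-23397) - 14463/I(-114, 64) = ((-176 + 212)/(1 + 2*(-52/(-15))))/(-23397) - 14463/64 = (36/(1 + 2*(-52*(-1/15))))*(-1/23397) - 14463*1/64 = (36/(1 + 2*(52/15)))*(-1/23397) - 14463/64 = (36/(1 + 104/15))*(-1/23397) - 14463/64 = (36/(119/15))*(-1/23397) - 14463/64 = ((15/119)*36)*(-1/23397) - 14463/64 = (540/119)*(-1/23397) - 14463/64 = -180/928081 - 14463/64 = -13422847023/59397184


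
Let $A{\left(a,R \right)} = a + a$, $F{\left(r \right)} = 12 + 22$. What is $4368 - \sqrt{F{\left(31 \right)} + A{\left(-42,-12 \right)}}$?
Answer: $4368 - 5 i \sqrt{2} \approx 4368.0 - 7.0711 i$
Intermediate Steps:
$F{\left(r \right)} = 34$
$A{\left(a,R \right)} = 2 a$
$4368 - \sqrt{F{\left(31 \right)} + A{\left(-42,-12 \right)}} = 4368 - \sqrt{34 + 2 \left(-42\right)} = 4368 - \sqrt{34 - 84} = 4368 - \sqrt{-50} = 4368 - 5 i \sqrt{2}$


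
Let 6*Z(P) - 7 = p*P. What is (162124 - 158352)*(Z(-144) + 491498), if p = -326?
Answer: 5650340954/3 ≈ 1.8834e+9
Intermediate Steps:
Z(P) = 7/6 - 163*P/3 (Z(P) = 7/6 + (-326*P)/6 = 7/6 - 163*P/3)
(162124 - 158352)*(Z(-144) + 491498) = (162124 - 158352)*((7/6 - 163/3*(-144)) + 491498) = 3772*((7/6 + 7824) + 491498) = 3772*(46951/6 + 491498) = 3772*(2995939/6) = 5650340954/3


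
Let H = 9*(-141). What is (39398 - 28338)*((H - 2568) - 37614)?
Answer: -458448060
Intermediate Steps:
H = -1269
(39398 - 28338)*((H - 2568) - 37614) = (39398 - 28338)*((-1269 - 2568) - 37614) = 11060*(-3837 - 37614) = 11060*(-41451) = -458448060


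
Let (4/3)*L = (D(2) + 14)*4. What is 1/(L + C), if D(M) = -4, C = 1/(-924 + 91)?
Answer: 833/24989 ≈ 0.033335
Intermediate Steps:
C = -1/833 (C = 1/(-833) = -1/833 ≈ -0.0012005)
L = 30 (L = 3*((-4 + 14)*4)/4 = 3*(10*4)/4 = (3/4)*40 = 30)
1/(L + C) = 1/(30 - 1/833) = 1/(24989/833) = 833/24989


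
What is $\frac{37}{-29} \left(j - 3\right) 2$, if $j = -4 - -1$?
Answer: $\frac{444}{29} \approx 15.31$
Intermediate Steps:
$j = -3$ ($j = -4 + 1 = -3$)
$\frac{37}{-29} \left(j - 3\right) 2 = \frac{37}{-29} \left(-3 - 3\right) 2 = 37 \left(- \frac{1}{29}\right) \left(\left(-6\right) 2\right) = \left(- \frac{37}{29}\right) \left(-12\right) = \frac{444}{29}$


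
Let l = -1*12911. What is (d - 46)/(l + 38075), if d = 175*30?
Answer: 1301/6291 ≈ 0.20680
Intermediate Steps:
l = -12911
d = 5250
(d - 46)/(l + 38075) = (5250 - 46)/(-12911 + 38075) = 5204/25164 = 5204*(1/25164) = 1301/6291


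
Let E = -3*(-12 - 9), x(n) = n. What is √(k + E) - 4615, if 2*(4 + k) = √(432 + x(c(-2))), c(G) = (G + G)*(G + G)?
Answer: -4615 + √(59 + 4*√7) ≈ -4606.7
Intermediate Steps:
c(G) = 4*G² (c(G) = (2*G)*(2*G) = 4*G²)
E = 63 (E = -3*(-21) = 63)
k = -4 + 4*√7 (k = -4 + √(432 + 4*(-2)²)/2 = -4 + √(432 + 4*4)/2 = -4 + √(432 + 16)/2 = -4 + √448/2 = -4 + (8*√7)/2 = -4 + 4*√7 ≈ 6.5830)
√(k + E) - 4615 = √((-4 + 4*√7) + 63) - 4615 = √(59 + 4*√7) - 4615 = -4615 + √(59 + 4*√7)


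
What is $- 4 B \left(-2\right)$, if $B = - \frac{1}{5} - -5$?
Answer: $\frac{192}{5} \approx 38.4$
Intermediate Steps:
$B = \frac{24}{5}$ ($B = \left(-1\right) \frac{1}{5} + 5 = - \frac{1}{5} + 5 = \frac{24}{5} \approx 4.8$)
$- 4 B \left(-2\right) = \left(-4\right) \frac{24}{5} \left(-2\right) = \left(- \frac{96}{5}\right) \left(-2\right) = \frac{192}{5}$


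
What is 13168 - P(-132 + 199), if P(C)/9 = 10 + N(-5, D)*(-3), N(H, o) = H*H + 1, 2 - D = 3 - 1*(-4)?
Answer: 13780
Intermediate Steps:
D = -5 (D = 2 - (3 - 1*(-4)) = 2 - (3 + 4) = 2 - 1*7 = 2 - 7 = -5)
N(H, o) = 1 + H² (N(H, o) = H² + 1 = 1 + H²)
P(C) = -612 (P(C) = 9*(10 + (1 + (-5)²)*(-3)) = 9*(10 + (1 + 25)*(-3)) = 9*(10 + 26*(-3)) = 9*(10 - 78) = 9*(-68) = -612)
13168 - P(-132 + 199) = 13168 - 1*(-612) = 13168 + 612 = 13780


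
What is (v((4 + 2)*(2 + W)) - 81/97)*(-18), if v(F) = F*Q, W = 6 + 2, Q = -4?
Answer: 420498/97 ≈ 4335.0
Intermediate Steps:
W = 8
v(F) = -4*F (v(F) = F*(-4) = -4*F)
(v((4 + 2)*(2 + W)) - 81/97)*(-18) = (-4*(4 + 2)*(2 + 8) - 81/97)*(-18) = (-24*10 - 81*1/97)*(-18) = (-4*60 - 81/97)*(-18) = (-240 - 81/97)*(-18) = -23361/97*(-18) = 420498/97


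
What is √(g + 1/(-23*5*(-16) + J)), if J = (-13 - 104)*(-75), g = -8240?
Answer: I*√928468563385/10615 ≈ 90.774*I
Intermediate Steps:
J = 8775 (J = -117*(-75) = 8775)
√(g + 1/(-23*5*(-16) + J)) = √(-8240 + 1/(-23*5*(-16) + 8775)) = √(-8240 + 1/(-115*(-16) + 8775)) = √(-8240 + 1/(1840 + 8775)) = √(-8240 + 1/10615) = √(-87467599/10615) = I*√928468563385/10615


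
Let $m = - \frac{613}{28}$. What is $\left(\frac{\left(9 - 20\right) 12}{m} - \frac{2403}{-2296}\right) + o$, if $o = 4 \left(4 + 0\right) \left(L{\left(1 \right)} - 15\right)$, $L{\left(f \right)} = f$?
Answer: $- \frac{305309297}{1407448} \approx -216.92$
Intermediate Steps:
$m = - \frac{613}{28}$ ($m = \left(-613\right) \frac{1}{28} = - \frac{613}{28} \approx -21.893$)
$o = -224$ ($o = 4 \left(4 + 0\right) \left(1 - 15\right) = 4 \cdot 4 \left(1 - 15\right) = 16 \left(-14\right) = -224$)
$\left(\frac{\left(9 - 20\right) 12}{m} - \frac{2403}{-2296}\right) + o = \left(\frac{\left(9 - 20\right) 12}{- \frac{613}{28}} - \frac{2403}{-2296}\right) - 224 = \left(\left(-11\right) 12 \left(- \frac{28}{613}\right) - - \frac{2403}{2296}\right) - 224 = \left(\left(-132\right) \left(- \frac{28}{613}\right) + \frac{2403}{2296}\right) - 224 = \left(\frac{3696}{613} + \frac{2403}{2296}\right) - 224 = \frac{9959055}{1407448} - 224 = - \frac{305309297}{1407448}$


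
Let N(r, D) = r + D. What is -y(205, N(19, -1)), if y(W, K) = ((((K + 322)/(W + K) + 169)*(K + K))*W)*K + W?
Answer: -5051552395/223 ≈ -2.2653e+7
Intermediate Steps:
N(r, D) = D + r
y(W, K) = W + 2*W*K²*(169 + (322 + K)/(K + W)) (y(W, K) = ((((322 + K)/(K + W) + 169)*(2*K))*W)*K + W = (((169 + (322 + K)/(K + W))*(2*K))*W)*K + W = ((2*K*(169 + (322 + K)/(K + W)))*W)*K + W = (2*K*W*(169 + (322 + K)/(K + W)))*K + W = 2*W*K²*(169 + (322 + K)/(K + W)) + W = W + 2*W*K²*(169 + (322 + K)/(K + W)))
-y(205, N(19, -1)) = -205*((-1 + 19) + 205 + 340*(-1 + 19)³ + 644*(-1 + 19)² + 338*205*(-1 + 19)²)/((-1 + 19) + 205) = -205*(18 + 205 + 340*18³ + 644*18² + 338*205*18²)/(18 + 205) = -205*(18 + 205 + 340*5832 + 644*324 + 338*205*324)/223 = -205*(18 + 205 + 1982880 + 208656 + 22449960)/223 = -205*24641719/223 = -1*5051552395/223 = -5051552395/223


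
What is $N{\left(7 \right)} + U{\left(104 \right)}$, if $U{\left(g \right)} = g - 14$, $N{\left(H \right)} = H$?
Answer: $97$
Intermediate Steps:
$U{\left(g \right)} = -14 + g$
$N{\left(7 \right)} + U{\left(104 \right)} = 7 + \left(-14 + 104\right) = 7 + 90 = 97$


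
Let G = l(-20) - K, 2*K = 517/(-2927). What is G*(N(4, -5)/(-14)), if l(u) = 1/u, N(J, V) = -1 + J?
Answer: -6729/819560 ≈ -0.0082105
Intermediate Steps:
K = -517/5854 (K = (517/(-2927))/2 = (517*(-1/2927))/2 = (1/2)*(-517/2927) = -517/5854 ≈ -0.088316)
G = 2243/58540 (G = 1/(-20) - 1*(-517/5854) = -1/20 + 517/5854 = 2243/58540 ≈ 0.038316)
G*(N(4, -5)/(-14)) = 2243*((-1 + 4)/(-14))/58540 = 2243*(3*(-1/14))/58540 = (2243/58540)*(-3/14) = -6729/819560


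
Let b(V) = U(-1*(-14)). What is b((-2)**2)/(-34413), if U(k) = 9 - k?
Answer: 5/34413 ≈ 0.00014529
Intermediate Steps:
b(V) = -5 (b(V) = 9 - (-1)*(-14) = 9 - 1*14 = 9 - 14 = -5)
b((-2)**2)/(-34413) = -5/(-34413) = -5*(-1/34413) = 5/34413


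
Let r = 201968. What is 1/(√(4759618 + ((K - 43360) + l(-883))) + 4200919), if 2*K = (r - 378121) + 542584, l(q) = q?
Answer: 8401838/35295431091941 - √19594362/35295431091941 ≈ 2.3792e-7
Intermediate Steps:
K = 366431/2 (K = ((201968 - 378121) + 542584)/2 = (-176153 + 542584)/2 = (½)*366431 = 366431/2 ≈ 1.8322e+5)
1/(√(4759618 + ((K - 43360) + l(-883))) + 4200919) = 1/(√(4759618 + ((366431/2 - 43360) - 883)) + 4200919) = 1/(√(4759618 + (279711/2 - 883)) + 4200919) = 1/(√(4759618 + 277945/2) + 4200919) = 1/(√(9797181/2) + 4200919) = 1/(√19594362/2 + 4200919) = 1/(4200919 + √19594362/2)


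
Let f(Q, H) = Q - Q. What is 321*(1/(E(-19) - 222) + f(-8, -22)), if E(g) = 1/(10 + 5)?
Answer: -4815/3329 ≈ -1.4464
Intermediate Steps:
f(Q, H) = 0
E(g) = 1/15
321*(1/(E(-19) - 222) + f(-8, -22)) = 321*(1/(1/15 - 222) + 0) = 321*(1/(-3329/15) + 0) = 321*(-15/3329 + 0) = 321*(-15/3329) = -4815/3329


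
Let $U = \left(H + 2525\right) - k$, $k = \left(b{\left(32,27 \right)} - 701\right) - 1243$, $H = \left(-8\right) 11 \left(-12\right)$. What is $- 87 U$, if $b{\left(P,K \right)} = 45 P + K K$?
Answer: $-291972$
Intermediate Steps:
$H = 1056$ ($H = \left(-88\right) \left(-12\right) = 1056$)
$b{\left(P,K \right)} = K^{2} + 45 P$ ($b{\left(P,K \right)} = 45 P + K^{2} = K^{2} + 45 P$)
$k = 225$ ($k = \left(\left(27^{2} + 45 \cdot 32\right) - 701\right) - 1243 = \left(\left(729 + 1440\right) - 701\right) - 1243 = \left(2169 - 701\right) - 1243 = 1468 - 1243 = 225$)
$U = 3356$ ($U = \left(1056 + 2525\right) - 225 = 3581 - 225 = 3356$)
$- 87 U = \left(-87\right) 3356 = -291972$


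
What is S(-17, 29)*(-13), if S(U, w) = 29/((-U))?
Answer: -377/17 ≈ -22.176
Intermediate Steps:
S(U, w) = -29/U (S(U, w) = 29*(-1/U) = -29/U)
S(-17, 29)*(-13) = -29/(-17)*(-13) = -29*(-1/17)*(-13) = (29/17)*(-13) = -377/17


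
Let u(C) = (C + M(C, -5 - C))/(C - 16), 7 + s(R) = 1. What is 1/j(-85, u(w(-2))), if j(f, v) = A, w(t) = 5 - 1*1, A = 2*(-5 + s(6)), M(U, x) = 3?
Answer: -1/22 ≈ -0.045455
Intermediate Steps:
s(R) = -6 (s(R) = -7 + 1 = -6)
A = -22 (A = 2*(-5 - 6) = 2*(-11) = -22)
w(t) = 4 (w(t) = 5 - 1 = 4)
u(C) = (3 + C)/(-16 + C) (u(C) = (C + 3)/(C - 16) = (3 + C)/(-16 + C))
j(f, v) = -22
1/j(-85, u(w(-2))) = 1/(-22) = -1/22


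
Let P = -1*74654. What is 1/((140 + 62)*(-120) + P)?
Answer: -1/98894 ≈ -1.0112e-5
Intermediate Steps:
P = -74654
1/((140 + 62)*(-120) + P) = 1/((140 + 62)*(-120) - 74654) = 1/(202*(-120) - 74654) = 1/(-24240 - 74654) = 1/(-98894) = -1/98894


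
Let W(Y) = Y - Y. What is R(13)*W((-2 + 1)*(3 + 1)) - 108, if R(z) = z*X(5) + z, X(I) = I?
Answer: -108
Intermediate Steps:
R(z) = 6*z (R(z) = z*5 + z = 5*z + z = 6*z)
W(Y) = 0
R(13)*W((-2 + 1)*(3 + 1)) - 108 = (6*13)*0 - 108 = 78*0 - 108 = 0 - 108 = -108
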